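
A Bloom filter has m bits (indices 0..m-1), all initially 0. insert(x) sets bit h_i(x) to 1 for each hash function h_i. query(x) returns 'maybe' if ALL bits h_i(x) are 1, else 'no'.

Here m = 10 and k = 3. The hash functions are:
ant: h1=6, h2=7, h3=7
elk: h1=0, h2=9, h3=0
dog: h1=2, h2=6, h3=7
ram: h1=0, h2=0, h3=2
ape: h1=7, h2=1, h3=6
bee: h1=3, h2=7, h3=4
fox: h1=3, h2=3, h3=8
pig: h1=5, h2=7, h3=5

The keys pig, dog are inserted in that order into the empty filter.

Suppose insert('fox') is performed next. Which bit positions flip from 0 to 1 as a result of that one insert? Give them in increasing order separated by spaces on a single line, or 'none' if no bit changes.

Start: bits=0000000000
After insert 'pig': sets bits 5 7 -> bits=0000010100
After insert 'dog': sets bits 2 6 7 -> bits=0010011100
insert 'fox' would touch bits 3 8; currently bit3=0, bit8=0
Bits that are 0 among those (would change 0->1): 3 8

Answer: 3 8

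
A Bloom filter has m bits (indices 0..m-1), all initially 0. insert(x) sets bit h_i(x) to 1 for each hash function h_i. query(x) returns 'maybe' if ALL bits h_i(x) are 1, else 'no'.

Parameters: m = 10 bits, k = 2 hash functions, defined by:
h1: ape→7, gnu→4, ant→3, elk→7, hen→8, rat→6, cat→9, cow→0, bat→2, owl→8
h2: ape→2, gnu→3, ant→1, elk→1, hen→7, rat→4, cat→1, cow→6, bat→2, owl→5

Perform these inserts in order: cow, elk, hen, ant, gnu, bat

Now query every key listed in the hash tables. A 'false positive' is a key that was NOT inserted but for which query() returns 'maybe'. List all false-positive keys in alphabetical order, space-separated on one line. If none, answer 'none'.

Start: bits=0000000000
After insert 'cow': sets bits 0 6 -> bits=1000001000
After insert 'elk': sets bits 1 7 -> bits=1100001100
After insert 'hen': sets bits 7 8 -> bits=1100001110
After insert 'ant': sets bits 1 3 -> bits=1101001110
After insert 'gnu': sets bits 3 4 -> bits=1101101110
After insert 'bat': sets bits 2 -> bits=1111101110
Not inserted: ape cat owl rat — query each against bits=1111101110:
query ape: checks bit2=1, bit7=1 (all 1) -> maybe => FALSE POSITIVE
query cat: checks bit1=1, bit9=0 (has a 0) -> no => not a false positive
query owl: checks bit5=0, bit8=1 (has a 0) -> no => not a false positive
query rat: checks bit4=1, bit6=1 (all 1) -> maybe => FALSE POSITIVE
False positives (alphabetical): ape rat

Answer: ape rat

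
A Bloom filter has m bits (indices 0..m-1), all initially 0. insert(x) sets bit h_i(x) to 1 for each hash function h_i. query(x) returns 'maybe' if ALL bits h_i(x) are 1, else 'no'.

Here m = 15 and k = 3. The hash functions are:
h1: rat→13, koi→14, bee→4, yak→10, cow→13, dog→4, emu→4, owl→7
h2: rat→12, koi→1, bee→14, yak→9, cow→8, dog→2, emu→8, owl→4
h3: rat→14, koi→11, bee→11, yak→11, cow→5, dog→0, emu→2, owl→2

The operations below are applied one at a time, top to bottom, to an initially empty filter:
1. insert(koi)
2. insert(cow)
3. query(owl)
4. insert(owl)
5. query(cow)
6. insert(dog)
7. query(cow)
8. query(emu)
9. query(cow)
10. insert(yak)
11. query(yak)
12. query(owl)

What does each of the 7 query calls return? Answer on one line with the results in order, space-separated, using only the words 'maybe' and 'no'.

Answer: no maybe maybe maybe maybe maybe maybe

Derivation:
Start: bits=000000000000000
Op 1: insert koi -> sets bits 1 11 14 -> bits=010000000001001
Op 2: insert cow -> sets bits 5 8 13 -> bits=010001001001011
Op 3: query owl -> checks bit2=0, bit4=0, bit7=0 (has a 0) -> no
Op 4: insert owl -> sets bits 2 4 7 -> bits=011011011001011
Op 5: query cow -> checks bit5=1, bit8=1, bit13=1 (all 1) -> maybe
Op 6: insert dog -> sets bits 0 2 4 -> bits=111011011001011
Op 7: query cow -> checks bit5=1, bit8=1, bit13=1 (all 1) -> maybe
Op 8: query emu -> checks bit2=1, bit4=1, bit8=1 (all 1) -> maybe
Op 9: query cow -> checks bit5=1, bit8=1, bit13=1 (all 1) -> maybe
Op 10: insert yak -> sets bits 9 10 11 -> bits=111011011111011
Op 11: query yak -> checks bit9=1, bit10=1, bit11=1 (all 1) -> maybe
Op 12: query owl -> checks bit2=1, bit4=1, bit7=1 (all 1) -> maybe
Query results in order: no maybe maybe maybe maybe maybe maybe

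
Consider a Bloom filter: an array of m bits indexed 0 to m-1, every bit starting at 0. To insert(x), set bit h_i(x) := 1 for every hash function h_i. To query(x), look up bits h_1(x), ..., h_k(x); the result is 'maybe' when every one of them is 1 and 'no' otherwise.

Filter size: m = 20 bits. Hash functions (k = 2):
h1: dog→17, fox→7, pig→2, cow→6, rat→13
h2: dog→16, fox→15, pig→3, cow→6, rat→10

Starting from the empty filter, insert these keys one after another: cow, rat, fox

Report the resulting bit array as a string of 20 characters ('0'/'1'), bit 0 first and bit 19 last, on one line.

Start: bits=00000000000000000000
After insert 'cow': sets bits 6 -> bits=00000010000000000000
After insert 'rat': sets bits 10 13 -> bits=00000010001001000000
After insert 'fox': sets bits 7 15 -> bits=00000011001001010000

Answer: 00000011001001010000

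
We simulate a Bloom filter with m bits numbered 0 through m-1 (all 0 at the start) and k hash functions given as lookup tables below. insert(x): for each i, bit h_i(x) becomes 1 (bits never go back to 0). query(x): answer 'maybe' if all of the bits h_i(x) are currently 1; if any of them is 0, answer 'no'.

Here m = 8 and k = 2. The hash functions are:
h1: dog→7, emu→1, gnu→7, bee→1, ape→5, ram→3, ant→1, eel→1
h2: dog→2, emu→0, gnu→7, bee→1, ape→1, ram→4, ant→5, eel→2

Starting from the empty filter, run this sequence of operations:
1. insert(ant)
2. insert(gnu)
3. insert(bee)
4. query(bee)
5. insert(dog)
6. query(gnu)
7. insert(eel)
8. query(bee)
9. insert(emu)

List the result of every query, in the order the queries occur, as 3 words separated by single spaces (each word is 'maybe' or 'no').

Answer: maybe maybe maybe

Derivation:
Start: bits=00000000
Op 1: insert ant -> sets bits 1 5 -> bits=01000100
Op 2: insert gnu -> sets bits 7 -> bits=01000101
Op 3: insert bee -> sets bits 1 -> bits=01000101
Op 4: query bee -> checks bit1=1 (all 1) -> maybe
Op 5: insert dog -> sets bits 2 7 -> bits=01100101
Op 6: query gnu -> checks bit7=1 (all 1) -> maybe
Op 7: insert eel -> sets bits 1 2 -> bits=01100101
Op 8: query bee -> checks bit1=1 (all 1) -> maybe
Op 9: insert emu -> sets bits 0 1 -> bits=11100101
Query results in order: maybe maybe maybe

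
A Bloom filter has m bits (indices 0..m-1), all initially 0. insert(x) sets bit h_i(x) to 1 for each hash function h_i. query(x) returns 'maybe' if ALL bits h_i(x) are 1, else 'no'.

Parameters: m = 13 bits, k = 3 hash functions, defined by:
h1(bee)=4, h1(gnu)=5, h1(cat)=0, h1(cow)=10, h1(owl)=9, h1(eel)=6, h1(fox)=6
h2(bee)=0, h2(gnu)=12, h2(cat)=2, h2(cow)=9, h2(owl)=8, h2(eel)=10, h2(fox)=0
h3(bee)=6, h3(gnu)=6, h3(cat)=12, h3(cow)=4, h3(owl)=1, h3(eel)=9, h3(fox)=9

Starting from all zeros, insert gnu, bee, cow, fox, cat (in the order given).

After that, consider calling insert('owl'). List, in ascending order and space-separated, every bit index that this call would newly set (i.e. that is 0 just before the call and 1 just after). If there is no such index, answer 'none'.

Start: bits=0000000000000
After insert 'gnu': sets bits 5 6 12 -> bits=0000011000001
After insert 'bee': sets bits 0 4 6 -> bits=1000111000001
After insert 'cow': sets bits 4 9 10 -> bits=1000111001101
After insert 'fox': sets bits 0 6 9 -> bits=1000111001101
After insert 'cat': sets bits 0 2 12 -> bits=1010111001101
insert 'owl' would touch bits 1 8 9; currently bit1=0, bit8=0, bit9=1
Bits that are 0 among those (would change 0->1): 1 8

Answer: 1 8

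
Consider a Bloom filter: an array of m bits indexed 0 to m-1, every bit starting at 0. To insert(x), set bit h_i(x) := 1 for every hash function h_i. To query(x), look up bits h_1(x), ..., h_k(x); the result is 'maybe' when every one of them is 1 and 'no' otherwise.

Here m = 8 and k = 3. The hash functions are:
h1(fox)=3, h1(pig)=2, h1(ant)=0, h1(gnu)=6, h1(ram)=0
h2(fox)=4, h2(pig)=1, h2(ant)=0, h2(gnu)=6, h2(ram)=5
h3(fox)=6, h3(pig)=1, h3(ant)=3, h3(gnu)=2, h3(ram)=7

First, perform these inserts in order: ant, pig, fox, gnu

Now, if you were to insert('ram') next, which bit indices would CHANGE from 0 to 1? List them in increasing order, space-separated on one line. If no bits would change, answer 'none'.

Answer: 5 7

Derivation:
Start: bits=00000000
After insert 'ant': sets bits 0 3 -> bits=10010000
After insert 'pig': sets bits 1 2 -> bits=11110000
After insert 'fox': sets bits 3 4 6 -> bits=11111010
After insert 'gnu': sets bits 2 6 -> bits=11111010
insert 'ram' would touch bits 0 5 7; currently bit0=1, bit5=0, bit7=0
Bits that are 0 among those (would change 0->1): 5 7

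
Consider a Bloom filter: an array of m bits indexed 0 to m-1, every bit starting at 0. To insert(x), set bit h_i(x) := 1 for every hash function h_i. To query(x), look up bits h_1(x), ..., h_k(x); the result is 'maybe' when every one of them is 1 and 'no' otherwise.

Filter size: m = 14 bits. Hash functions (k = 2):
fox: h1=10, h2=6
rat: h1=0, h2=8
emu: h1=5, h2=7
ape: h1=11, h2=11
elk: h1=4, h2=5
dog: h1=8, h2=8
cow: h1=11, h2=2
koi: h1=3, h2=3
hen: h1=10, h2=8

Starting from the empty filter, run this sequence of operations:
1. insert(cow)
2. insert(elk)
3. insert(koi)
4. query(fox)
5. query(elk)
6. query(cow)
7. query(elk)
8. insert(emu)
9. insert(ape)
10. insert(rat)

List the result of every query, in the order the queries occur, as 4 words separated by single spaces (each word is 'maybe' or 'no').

Start: bits=00000000000000
Op 1: insert cow -> sets bits 2 11 -> bits=00100000000100
Op 2: insert elk -> sets bits 4 5 -> bits=00101100000100
Op 3: insert koi -> sets bits 3 -> bits=00111100000100
Op 4: query fox -> checks bit6=0, bit10=0 (has a 0) -> no
Op 5: query elk -> checks bit4=1, bit5=1 (all 1) -> maybe
Op 6: query cow -> checks bit2=1, bit11=1 (all 1) -> maybe
Op 7: query elk -> checks bit4=1, bit5=1 (all 1) -> maybe
Op 8: insert emu -> sets bits 5 7 -> bits=00111101000100
Op 9: insert ape -> sets bits 11 -> bits=00111101000100
Op 10: insert rat -> sets bits 0 8 -> bits=10111101100100
Query results in order: no maybe maybe maybe

Answer: no maybe maybe maybe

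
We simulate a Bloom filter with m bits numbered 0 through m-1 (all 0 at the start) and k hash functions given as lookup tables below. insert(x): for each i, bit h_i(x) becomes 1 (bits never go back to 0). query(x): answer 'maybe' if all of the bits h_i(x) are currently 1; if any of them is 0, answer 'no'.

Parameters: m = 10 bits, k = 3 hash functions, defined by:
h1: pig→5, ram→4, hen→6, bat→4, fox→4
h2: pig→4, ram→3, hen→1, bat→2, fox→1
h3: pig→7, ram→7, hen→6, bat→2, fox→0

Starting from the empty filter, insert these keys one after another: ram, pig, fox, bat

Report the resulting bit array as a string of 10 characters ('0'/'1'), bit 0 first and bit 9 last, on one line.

Start: bits=0000000000
After insert 'ram': sets bits 3 4 7 -> bits=0001100100
After insert 'pig': sets bits 4 5 7 -> bits=0001110100
After insert 'fox': sets bits 0 1 4 -> bits=1101110100
After insert 'bat': sets bits 2 4 -> bits=1111110100

Answer: 1111110100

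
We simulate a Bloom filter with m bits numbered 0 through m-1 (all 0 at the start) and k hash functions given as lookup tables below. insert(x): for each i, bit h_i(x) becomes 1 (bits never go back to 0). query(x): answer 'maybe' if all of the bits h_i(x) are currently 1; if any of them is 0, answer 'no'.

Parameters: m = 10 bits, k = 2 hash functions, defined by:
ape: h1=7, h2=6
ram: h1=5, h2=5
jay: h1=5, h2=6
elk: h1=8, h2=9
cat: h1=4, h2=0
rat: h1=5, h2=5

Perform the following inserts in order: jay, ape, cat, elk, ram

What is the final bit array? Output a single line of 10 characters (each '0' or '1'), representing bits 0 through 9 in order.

Start: bits=0000000000
After insert 'jay': sets bits 5 6 -> bits=0000011000
After insert 'ape': sets bits 6 7 -> bits=0000011100
After insert 'cat': sets bits 0 4 -> bits=1000111100
After insert 'elk': sets bits 8 9 -> bits=1000111111
After insert 'ram': sets bits 5 -> bits=1000111111

Answer: 1000111111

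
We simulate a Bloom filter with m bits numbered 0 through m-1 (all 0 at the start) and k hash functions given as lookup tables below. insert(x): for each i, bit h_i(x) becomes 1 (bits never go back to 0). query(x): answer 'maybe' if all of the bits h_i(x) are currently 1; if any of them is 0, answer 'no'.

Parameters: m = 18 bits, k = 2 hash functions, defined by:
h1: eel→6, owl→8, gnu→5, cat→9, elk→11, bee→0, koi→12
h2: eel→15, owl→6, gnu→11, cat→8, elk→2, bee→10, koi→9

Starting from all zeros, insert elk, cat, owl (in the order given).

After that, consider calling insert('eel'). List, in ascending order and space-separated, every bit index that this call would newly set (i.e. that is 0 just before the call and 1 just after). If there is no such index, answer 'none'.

Answer: 15

Derivation:
Start: bits=000000000000000000
After insert 'elk': sets bits 2 11 -> bits=001000000001000000
After insert 'cat': sets bits 8 9 -> bits=001000001101000000
After insert 'owl': sets bits 6 8 -> bits=001000101101000000
insert 'eel' would touch bits 6 15; currently bit6=1, bit15=0
Bits that are 0 among those (would change 0->1): 15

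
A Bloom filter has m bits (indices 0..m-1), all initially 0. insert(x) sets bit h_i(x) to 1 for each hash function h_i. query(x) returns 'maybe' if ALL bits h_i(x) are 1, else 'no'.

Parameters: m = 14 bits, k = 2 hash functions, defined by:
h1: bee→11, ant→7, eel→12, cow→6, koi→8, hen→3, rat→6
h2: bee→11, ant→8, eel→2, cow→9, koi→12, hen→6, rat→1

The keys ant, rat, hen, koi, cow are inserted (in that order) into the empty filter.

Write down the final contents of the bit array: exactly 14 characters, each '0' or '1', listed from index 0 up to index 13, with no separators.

Answer: 01010011110010

Derivation:
Start: bits=00000000000000
After insert 'ant': sets bits 7 8 -> bits=00000001100000
After insert 'rat': sets bits 1 6 -> bits=01000011100000
After insert 'hen': sets bits 3 6 -> bits=01010011100000
After insert 'koi': sets bits 8 12 -> bits=01010011100010
After insert 'cow': sets bits 6 9 -> bits=01010011110010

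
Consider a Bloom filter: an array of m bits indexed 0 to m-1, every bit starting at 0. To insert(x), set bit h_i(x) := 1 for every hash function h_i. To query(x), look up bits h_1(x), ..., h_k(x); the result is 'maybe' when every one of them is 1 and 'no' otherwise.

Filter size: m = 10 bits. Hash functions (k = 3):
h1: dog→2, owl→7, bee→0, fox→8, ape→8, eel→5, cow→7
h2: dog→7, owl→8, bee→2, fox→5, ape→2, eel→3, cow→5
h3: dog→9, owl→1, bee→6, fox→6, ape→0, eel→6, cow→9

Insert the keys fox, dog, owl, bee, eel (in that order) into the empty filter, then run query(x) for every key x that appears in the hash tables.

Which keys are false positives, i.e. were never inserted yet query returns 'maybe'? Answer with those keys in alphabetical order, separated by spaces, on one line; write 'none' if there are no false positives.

Start: bits=0000000000
After insert 'fox': sets bits 5 6 8 -> bits=0000011010
After insert 'dog': sets bits 2 7 9 -> bits=0010011111
After insert 'owl': sets bits 1 7 8 -> bits=0110011111
After insert 'bee': sets bits 0 2 6 -> bits=1110011111
After insert 'eel': sets bits 3 5 6 -> bits=1111011111
Not inserted: ape cow — query each against bits=1111011111:
query ape: checks bit0=1, bit2=1, bit8=1 (all 1) -> maybe => FALSE POSITIVE
query cow: checks bit5=1, bit7=1, bit9=1 (all 1) -> maybe => FALSE POSITIVE
False positives (alphabetical): ape cow

Answer: ape cow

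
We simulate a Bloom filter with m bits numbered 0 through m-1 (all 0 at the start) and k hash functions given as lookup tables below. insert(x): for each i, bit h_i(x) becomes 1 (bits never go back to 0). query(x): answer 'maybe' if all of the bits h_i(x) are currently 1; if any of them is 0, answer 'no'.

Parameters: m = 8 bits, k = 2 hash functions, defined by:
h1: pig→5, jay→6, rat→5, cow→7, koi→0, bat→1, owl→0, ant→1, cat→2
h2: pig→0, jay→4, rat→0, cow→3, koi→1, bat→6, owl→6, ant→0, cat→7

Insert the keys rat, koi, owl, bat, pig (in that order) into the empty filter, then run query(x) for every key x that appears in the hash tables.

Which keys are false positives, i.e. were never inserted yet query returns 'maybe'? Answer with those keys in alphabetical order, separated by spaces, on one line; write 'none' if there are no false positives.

Answer: ant

Derivation:
Start: bits=00000000
After insert 'rat': sets bits 0 5 -> bits=10000100
After insert 'koi': sets bits 0 1 -> bits=11000100
After insert 'owl': sets bits 0 6 -> bits=11000110
After insert 'bat': sets bits 1 6 -> bits=11000110
After insert 'pig': sets bits 0 5 -> bits=11000110
Not inserted: ant cat cow jay — query each against bits=11000110:
query ant: checks bit0=1, bit1=1 (all 1) -> maybe => FALSE POSITIVE
query cat: checks bit2=0, bit7=0 (has a 0) -> no => not a false positive
query cow: checks bit3=0, bit7=0 (has a 0) -> no => not a false positive
query jay: checks bit4=0, bit6=1 (has a 0) -> no => not a false positive
False positives (alphabetical): ant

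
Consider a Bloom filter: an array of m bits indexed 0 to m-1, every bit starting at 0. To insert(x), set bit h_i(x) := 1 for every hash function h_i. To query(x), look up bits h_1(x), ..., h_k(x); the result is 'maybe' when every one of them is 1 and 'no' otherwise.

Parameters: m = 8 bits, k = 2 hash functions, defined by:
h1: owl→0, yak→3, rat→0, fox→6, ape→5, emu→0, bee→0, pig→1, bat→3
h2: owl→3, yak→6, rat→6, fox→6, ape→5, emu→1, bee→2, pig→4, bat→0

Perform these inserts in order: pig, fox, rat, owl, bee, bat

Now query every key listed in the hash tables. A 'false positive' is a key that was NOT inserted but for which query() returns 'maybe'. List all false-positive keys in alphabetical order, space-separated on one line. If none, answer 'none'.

Start: bits=00000000
After insert 'pig': sets bits 1 4 -> bits=01001000
After insert 'fox': sets bits 6 -> bits=01001010
After insert 'rat': sets bits 0 6 -> bits=11001010
After insert 'owl': sets bits 0 3 -> bits=11011010
After insert 'bee': sets bits 0 2 -> bits=11111010
After insert 'bat': sets bits 0 3 -> bits=11111010
Not inserted: ape emu yak — query each against bits=11111010:
query ape: checks bit5=0 (has a 0) -> no => not a false positive
query emu: checks bit0=1, bit1=1 (all 1) -> maybe => FALSE POSITIVE
query yak: checks bit3=1, bit6=1 (all 1) -> maybe => FALSE POSITIVE
False positives (alphabetical): emu yak

Answer: emu yak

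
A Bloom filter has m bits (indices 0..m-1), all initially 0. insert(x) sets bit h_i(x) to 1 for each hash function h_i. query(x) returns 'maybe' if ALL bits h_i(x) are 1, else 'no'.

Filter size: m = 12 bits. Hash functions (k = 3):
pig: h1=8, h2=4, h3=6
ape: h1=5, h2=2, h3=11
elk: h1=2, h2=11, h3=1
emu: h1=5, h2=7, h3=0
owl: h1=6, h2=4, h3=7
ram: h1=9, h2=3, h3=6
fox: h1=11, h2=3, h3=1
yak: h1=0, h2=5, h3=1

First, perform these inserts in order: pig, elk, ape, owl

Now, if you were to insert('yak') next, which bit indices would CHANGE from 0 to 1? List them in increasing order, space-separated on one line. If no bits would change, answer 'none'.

Answer: 0

Derivation:
Start: bits=000000000000
After insert 'pig': sets bits 4 6 8 -> bits=000010101000
After insert 'elk': sets bits 1 2 11 -> bits=011010101001
After insert 'ape': sets bits 2 5 11 -> bits=011011101001
After insert 'owl': sets bits 4 6 7 -> bits=011011111001
insert 'yak' would touch bits 0 1 5; currently bit0=0, bit1=1, bit5=1
Bits that are 0 among those (would change 0->1): 0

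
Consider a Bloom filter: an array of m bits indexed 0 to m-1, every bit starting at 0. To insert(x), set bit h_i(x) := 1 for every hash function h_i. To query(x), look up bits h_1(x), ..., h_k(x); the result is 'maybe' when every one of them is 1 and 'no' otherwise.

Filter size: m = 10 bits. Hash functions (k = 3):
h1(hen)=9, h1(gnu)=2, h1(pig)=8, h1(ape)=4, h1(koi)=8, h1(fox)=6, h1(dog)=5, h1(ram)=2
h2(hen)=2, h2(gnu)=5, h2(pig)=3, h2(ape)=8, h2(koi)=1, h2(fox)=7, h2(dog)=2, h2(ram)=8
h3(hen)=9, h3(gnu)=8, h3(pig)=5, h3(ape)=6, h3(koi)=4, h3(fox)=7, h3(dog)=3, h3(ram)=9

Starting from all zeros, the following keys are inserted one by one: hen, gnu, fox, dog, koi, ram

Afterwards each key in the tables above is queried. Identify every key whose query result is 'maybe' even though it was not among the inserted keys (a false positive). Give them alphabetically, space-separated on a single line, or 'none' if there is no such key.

Start: bits=0000000000
After insert 'hen': sets bits 2 9 -> bits=0010000001
After insert 'gnu': sets bits 2 5 8 -> bits=0010010011
After insert 'fox': sets bits 6 7 -> bits=0010011111
After insert 'dog': sets bits 2 3 5 -> bits=0011011111
After insert 'koi': sets bits 1 4 8 -> bits=0111111111
After insert 'ram': sets bits 2 8 9 -> bits=0111111111
Not inserted: ape pig — query each against bits=0111111111:
query ape: checks bit4=1, bit6=1, bit8=1 (all 1) -> maybe => FALSE POSITIVE
query pig: checks bit3=1, bit5=1, bit8=1 (all 1) -> maybe => FALSE POSITIVE
False positives (alphabetical): ape pig

Answer: ape pig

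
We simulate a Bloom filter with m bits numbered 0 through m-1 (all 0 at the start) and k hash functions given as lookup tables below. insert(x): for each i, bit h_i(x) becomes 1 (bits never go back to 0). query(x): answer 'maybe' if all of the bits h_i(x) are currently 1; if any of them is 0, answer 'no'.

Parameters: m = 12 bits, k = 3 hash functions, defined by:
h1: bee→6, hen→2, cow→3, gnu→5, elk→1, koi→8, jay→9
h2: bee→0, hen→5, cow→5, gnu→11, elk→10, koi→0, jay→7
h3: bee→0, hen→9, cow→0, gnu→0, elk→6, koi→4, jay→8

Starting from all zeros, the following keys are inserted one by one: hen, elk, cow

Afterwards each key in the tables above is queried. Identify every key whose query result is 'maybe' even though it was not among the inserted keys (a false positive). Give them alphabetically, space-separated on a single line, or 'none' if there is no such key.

Start: bits=000000000000
After insert 'hen': sets bits 2 5 9 -> bits=001001000100
After insert 'elk': sets bits 1 6 10 -> bits=011001100110
After insert 'cow': sets bits 0 3 5 -> bits=111101100110
Not inserted: bee gnu jay koi — query each against bits=111101100110:
query bee: checks bit0=1, bit6=1 (all 1) -> maybe => FALSE POSITIVE
query gnu: checks bit0=1, bit5=1, bit11=0 (has a 0) -> no => not a false positive
query jay: checks bit7=0, bit8=0, bit9=1 (has a 0) -> no => not a false positive
query koi: checks bit0=1, bit4=0, bit8=0 (has a 0) -> no => not a false positive
False positives (alphabetical): bee

Answer: bee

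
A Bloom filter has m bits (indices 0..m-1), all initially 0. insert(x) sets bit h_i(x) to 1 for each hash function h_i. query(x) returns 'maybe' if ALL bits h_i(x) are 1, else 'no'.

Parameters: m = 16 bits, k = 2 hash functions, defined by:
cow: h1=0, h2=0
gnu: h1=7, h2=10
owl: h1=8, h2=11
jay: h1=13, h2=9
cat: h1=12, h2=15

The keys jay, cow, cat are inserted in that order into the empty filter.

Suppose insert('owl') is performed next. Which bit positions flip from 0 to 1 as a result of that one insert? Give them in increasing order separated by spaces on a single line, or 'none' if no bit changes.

Start: bits=0000000000000000
After insert 'jay': sets bits 9 13 -> bits=0000000001000100
After insert 'cow': sets bits 0 -> bits=1000000001000100
After insert 'cat': sets bits 12 15 -> bits=1000000001001101
insert 'owl' would touch bits 8 11; currently bit8=0, bit11=0
Bits that are 0 among those (would change 0->1): 8 11

Answer: 8 11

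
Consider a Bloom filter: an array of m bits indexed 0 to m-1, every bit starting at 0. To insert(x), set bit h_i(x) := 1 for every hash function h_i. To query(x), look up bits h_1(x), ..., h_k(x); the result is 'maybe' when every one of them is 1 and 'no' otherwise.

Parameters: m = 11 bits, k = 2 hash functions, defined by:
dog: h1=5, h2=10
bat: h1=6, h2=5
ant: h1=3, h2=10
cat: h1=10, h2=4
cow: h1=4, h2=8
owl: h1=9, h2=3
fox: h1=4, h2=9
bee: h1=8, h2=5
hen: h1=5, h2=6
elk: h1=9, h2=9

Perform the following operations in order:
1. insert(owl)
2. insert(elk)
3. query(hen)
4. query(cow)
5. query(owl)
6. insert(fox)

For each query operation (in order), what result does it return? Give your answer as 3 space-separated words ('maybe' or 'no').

Start: bits=00000000000
Op 1: insert owl -> sets bits 3 9 -> bits=00010000010
Op 2: insert elk -> sets bits 9 -> bits=00010000010
Op 3: query hen -> checks bit5=0, bit6=0 (has a 0) -> no
Op 4: query cow -> checks bit4=0, bit8=0 (has a 0) -> no
Op 5: query owl -> checks bit3=1, bit9=1 (all 1) -> maybe
Op 6: insert fox -> sets bits 4 9 -> bits=00011000010
Query results in order: no no maybe

Answer: no no maybe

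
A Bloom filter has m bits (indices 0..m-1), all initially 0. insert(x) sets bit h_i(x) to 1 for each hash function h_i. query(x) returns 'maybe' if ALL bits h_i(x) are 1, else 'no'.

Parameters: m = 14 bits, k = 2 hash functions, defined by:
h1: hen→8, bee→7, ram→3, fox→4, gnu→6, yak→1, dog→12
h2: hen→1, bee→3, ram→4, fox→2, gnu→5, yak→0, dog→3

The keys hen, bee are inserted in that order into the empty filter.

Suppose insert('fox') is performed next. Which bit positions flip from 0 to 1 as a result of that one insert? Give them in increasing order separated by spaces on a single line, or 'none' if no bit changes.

Start: bits=00000000000000
After insert 'hen': sets bits 1 8 -> bits=01000000100000
After insert 'bee': sets bits 3 7 -> bits=01010001100000
insert 'fox' would touch bits 2 4; currently bit2=0, bit4=0
Bits that are 0 among those (would change 0->1): 2 4

Answer: 2 4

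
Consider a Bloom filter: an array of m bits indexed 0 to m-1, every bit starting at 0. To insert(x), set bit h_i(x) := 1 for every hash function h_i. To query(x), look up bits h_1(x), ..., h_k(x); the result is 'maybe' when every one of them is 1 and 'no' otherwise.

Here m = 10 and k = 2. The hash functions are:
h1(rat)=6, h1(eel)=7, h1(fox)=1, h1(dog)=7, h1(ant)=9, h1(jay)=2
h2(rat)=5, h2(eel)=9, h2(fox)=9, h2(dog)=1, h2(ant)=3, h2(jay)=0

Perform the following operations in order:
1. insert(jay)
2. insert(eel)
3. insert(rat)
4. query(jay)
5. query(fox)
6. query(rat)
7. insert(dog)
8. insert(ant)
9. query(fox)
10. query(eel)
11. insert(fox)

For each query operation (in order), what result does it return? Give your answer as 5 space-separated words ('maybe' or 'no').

Start: bits=0000000000
Op 1: insert jay -> sets bits 0 2 -> bits=1010000000
Op 2: insert eel -> sets bits 7 9 -> bits=1010000101
Op 3: insert rat -> sets bits 5 6 -> bits=1010011101
Op 4: query jay -> checks bit0=1, bit2=1 (all 1) -> maybe
Op 5: query fox -> checks bit1=0, bit9=1 (has a 0) -> no
Op 6: query rat -> checks bit5=1, bit6=1 (all 1) -> maybe
Op 7: insert dog -> sets bits 1 7 -> bits=1110011101
Op 8: insert ant -> sets bits 3 9 -> bits=1111011101
Op 9: query fox -> checks bit1=1, bit9=1 (all 1) -> maybe
Op 10: query eel -> checks bit7=1, bit9=1 (all 1) -> maybe
Op 11: insert fox -> sets bits 1 9 -> bits=1111011101
Query results in order: maybe no maybe maybe maybe

Answer: maybe no maybe maybe maybe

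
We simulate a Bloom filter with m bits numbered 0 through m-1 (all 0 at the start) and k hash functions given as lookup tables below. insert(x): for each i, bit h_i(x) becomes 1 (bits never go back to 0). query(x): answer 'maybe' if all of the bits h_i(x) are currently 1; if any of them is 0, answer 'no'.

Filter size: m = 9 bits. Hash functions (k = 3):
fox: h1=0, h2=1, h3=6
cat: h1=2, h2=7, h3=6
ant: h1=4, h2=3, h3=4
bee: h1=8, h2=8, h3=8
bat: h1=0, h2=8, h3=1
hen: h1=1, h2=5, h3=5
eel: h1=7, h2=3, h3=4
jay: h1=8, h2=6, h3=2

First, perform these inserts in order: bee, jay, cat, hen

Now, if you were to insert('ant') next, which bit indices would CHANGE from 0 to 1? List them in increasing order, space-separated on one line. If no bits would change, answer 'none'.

Answer: 3 4

Derivation:
Start: bits=000000000
After insert 'bee': sets bits 8 -> bits=000000001
After insert 'jay': sets bits 2 6 8 -> bits=001000101
After insert 'cat': sets bits 2 6 7 -> bits=001000111
After insert 'hen': sets bits 1 5 -> bits=011001111
insert 'ant' would touch bits 3 4; currently bit3=0, bit4=0
Bits that are 0 among those (would change 0->1): 3 4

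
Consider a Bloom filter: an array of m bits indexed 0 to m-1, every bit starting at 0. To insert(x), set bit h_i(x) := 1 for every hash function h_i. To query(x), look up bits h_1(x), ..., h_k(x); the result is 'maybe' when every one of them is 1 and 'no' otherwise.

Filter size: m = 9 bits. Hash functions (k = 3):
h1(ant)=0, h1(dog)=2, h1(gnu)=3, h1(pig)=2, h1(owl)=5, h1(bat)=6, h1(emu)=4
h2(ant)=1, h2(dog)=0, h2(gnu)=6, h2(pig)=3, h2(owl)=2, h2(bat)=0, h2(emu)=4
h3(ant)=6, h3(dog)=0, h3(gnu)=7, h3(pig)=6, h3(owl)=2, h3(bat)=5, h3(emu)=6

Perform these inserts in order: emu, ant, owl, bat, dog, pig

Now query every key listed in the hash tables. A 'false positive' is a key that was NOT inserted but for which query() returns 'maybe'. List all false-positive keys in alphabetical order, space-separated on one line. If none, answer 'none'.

Start: bits=000000000
After insert 'emu': sets bits 4 6 -> bits=000010100
After insert 'ant': sets bits 0 1 6 -> bits=110010100
After insert 'owl': sets bits 2 5 -> bits=111011100
After insert 'bat': sets bits 0 5 6 -> bits=111011100
After insert 'dog': sets bits 0 2 -> bits=111011100
After insert 'pig': sets bits 2 3 6 -> bits=111111100
Not inserted: gnu — query each against bits=111111100:
query gnu: checks bit3=1, bit6=1, bit7=0 (has a 0) -> no => not a false positive
False positives (alphabetical): none

Answer: none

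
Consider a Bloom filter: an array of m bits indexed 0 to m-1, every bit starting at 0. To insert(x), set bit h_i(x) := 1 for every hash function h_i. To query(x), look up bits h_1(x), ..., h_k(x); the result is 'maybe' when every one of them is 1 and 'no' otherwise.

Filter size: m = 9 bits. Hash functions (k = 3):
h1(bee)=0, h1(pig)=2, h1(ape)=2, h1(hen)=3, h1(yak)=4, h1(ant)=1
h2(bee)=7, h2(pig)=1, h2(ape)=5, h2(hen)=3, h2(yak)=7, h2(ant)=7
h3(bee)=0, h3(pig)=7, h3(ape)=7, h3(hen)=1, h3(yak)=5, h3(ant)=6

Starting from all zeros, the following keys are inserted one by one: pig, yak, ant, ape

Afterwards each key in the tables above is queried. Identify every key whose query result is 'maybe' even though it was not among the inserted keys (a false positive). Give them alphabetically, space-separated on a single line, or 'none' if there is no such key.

Start: bits=000000000
After insert 'pig': sets bits 1 2 7 -> bits=011000010
After insert 'yak': sets bits 4 5 7 -> bits=011011010
After insert 'ant': sets bits 1 6 7 -> bits=011011110
After insert 'ape': sets bits 2 5 7 -> bits=011011110
Not inserted: bee hen — query each against bits=011011110:
query bee: checks bit0=0, bit7=1 (has a 0) -> no => not a false positive
query hen: checks bit1=1, bit3=0 (has a 0) -> no => not a false positive
False positives (alphabetical): none

Answer: none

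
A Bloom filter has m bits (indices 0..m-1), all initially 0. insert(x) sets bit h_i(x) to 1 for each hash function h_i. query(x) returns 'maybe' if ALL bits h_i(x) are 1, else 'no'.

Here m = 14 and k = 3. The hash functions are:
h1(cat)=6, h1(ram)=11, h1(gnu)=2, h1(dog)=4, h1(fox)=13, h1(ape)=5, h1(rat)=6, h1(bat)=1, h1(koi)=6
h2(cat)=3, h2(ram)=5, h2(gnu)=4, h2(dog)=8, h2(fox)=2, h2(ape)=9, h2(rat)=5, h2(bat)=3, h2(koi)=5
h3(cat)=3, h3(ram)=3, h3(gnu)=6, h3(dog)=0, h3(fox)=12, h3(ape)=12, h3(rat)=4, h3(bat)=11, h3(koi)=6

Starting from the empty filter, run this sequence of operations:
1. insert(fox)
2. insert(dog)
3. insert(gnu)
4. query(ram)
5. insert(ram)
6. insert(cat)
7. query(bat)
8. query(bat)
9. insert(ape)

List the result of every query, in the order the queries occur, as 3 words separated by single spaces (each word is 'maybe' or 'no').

Answer: no no no

Derivation:
Start: bits=00000000000000
Op 1: insert fox -> sets bits 2 12 13 -> bits=00100000000011
Op 2: insert dog -> sets bits 0 4 8 -> bits=10101000100011
Op 3: insert gnu -> sets bits 2 4 6 -> bits=10101010100011
Op 4: query ram -> checks bit3=0, bit5=0, bit11=0 (has a 0) -> no
Op 5: insert ram -> sets bits 3 5 11 -> bits=10111110100111
Op 6: insert cat -> sets bits 3 6 -> bits=10111110100111
Op 7: query bat -> checks bit1=0, bit3=1, bit11=1 (has a 0) -> no
Op 8: query bat -> checks bit1=0, bit3=1, bit11=1 (has a 0) -> no
Op 9: insert ape -> sets bits 5 9 12 -> bits=10111110110111
Query results in order: no no no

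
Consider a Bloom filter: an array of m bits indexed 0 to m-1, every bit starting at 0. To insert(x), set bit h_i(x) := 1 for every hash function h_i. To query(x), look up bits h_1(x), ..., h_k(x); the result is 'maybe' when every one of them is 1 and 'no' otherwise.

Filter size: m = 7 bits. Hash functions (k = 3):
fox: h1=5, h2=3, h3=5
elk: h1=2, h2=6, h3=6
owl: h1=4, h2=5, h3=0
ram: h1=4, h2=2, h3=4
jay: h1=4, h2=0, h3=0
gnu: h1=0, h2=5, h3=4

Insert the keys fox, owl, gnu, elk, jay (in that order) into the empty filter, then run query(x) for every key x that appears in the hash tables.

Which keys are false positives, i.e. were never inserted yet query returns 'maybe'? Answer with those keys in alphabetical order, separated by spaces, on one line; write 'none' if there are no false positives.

Start: bits=0000000
After insert 'fox': sets bits 3 5 -> bits=0001010
After insert 'owl': sets bits 0 4 5 -> bits=1001110
After insert 'gnu': sets bits 0 4 5 -> bits=1001110
After insert 'elk': sets bits 2 6 -> bits=1011111
After insert 'jay': sets bits 0 4 -> bits=1011111
Not inserted: ram — query each against bits=1011111:
query ram: checks bit2=1, bit4=1 (all 1) -> maybe => FALSE POSITIVE
False positives (alphabetical): ram

Answer: ram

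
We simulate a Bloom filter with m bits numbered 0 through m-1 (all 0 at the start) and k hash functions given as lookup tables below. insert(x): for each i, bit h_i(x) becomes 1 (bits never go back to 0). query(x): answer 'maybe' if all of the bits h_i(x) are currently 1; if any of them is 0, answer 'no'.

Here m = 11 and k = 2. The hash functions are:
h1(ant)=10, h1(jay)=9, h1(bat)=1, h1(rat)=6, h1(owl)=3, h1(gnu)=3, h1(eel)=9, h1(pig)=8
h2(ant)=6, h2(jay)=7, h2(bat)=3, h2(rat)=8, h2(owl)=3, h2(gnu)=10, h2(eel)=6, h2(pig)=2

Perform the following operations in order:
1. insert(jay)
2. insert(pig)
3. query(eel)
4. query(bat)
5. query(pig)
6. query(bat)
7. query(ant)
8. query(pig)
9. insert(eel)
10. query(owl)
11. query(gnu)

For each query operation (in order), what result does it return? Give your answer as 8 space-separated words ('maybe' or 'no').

Answer: no no maybe no no maybe no no

Derivation:
Start: bits=00000000000
Op 1: insert jay -> sets bits 7 9 -> bits=00000001010
Op 2: insert pig -> sets bits 2 8 -> bits=00100001110
Op 3: query eel -> checks bit6=0, bit9=1 (has a 0) -> no
Op 4: query bat -> checks bit1=0, bit3=0 (has a 0) -> no
Op 5: query pig -> checks bit2=1, bit8=1 (all 1) -> maybe
Op 6: query bat -> checks bit1=0, bit3=0 (has a 0) -> no
Op 7: query ant -> checks bit6=0, bit10=0 (has a 0) -> no
Op 8: query pig -> checks bit2=1, bit8=1 (all 1) -> maybe
Op 9: insert eel -> sets bits 6 9 -> bits=00100011110
Op 10: query owl -> checks bit3=0 (has a 0) -> no
Op 11: query gnu -> checks bit3=0, bit10=0 (has a 0) -> no
Query results in order: no no maybe no no maybe no no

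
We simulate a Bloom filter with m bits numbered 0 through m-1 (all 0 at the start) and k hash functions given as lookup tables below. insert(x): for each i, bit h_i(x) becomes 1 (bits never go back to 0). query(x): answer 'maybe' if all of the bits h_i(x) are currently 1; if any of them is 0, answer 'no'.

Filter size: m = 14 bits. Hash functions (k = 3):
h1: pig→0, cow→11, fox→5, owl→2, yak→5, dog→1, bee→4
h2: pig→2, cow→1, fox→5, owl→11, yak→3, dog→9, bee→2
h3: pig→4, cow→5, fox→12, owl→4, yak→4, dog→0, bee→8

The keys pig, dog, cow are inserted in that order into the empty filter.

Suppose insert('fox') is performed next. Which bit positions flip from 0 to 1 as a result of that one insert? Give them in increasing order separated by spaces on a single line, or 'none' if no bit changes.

Answer: 12

Derivation:
Start: bits=00000000000000
After insert 'pig': sets bits 0 2 4 -> bits=10101000000000
After insert 'dog': sets bits 0 1 9 -> bits=11101000010000
After insert 'cow': sets bits 1 5 11 -> bits=11101100010100
insert 'fox' would touch bits 5 12; currently bit5=1, bit12=0
Bits that are 0 among those (would change 0->1): 12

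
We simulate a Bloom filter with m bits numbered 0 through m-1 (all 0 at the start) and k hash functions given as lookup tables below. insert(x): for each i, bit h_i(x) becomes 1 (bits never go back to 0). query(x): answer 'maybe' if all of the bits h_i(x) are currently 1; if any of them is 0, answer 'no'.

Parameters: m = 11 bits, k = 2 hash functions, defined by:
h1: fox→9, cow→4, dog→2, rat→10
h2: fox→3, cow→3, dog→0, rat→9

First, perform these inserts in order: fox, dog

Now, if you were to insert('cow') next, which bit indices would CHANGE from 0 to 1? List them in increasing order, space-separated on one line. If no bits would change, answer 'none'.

Start: bits=00000000000
After insert 'fox': sets bits 3 9 -> bits=00010000010
After insert 'dog': sets bits 0 2 -> bits=10110000010
insert 'cow' would touch bits 3 4; currently bit3=1, bit4=0
Bits that are 0 among those (would change 0->1): 4

Answer: 4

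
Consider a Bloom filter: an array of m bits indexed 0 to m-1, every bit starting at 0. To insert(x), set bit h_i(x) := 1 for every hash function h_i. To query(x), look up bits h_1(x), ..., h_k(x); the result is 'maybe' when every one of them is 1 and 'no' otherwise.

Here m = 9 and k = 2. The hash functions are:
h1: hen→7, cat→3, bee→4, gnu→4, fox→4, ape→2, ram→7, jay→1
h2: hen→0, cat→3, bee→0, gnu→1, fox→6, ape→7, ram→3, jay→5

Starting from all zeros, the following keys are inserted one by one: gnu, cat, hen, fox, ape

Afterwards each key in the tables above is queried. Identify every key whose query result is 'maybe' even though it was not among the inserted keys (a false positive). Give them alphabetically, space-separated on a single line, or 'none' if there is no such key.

Answer: bee ram

Derivation:
Start: bits=000000000
After insert 'gnu': sets bits 1 4 -> bits=010010000
After insert 'cat': sets bits 3 -> bits=010110000
After insert 'hen': sets bits 0 7 -> bits=110110010
After insert 'fox': sets bits 4 6 -> bits=110110110
After insert 'ape': sets bits 2 7 -> bits=111110110
Not inserted: bee jay ram — query each against bits=111110110:
query bee: checks bit0=1, bit4=1 (all 1) -> maybe => FALSE POSITIVE
query jay: checks bit1=1, bit5=0 (has a 0) -> no => not a false positive
query ram: checks bit3=1, bit7=1 (all 1) -> maybe => FALSE POSITIVE
False positives (alphabetical): bee ram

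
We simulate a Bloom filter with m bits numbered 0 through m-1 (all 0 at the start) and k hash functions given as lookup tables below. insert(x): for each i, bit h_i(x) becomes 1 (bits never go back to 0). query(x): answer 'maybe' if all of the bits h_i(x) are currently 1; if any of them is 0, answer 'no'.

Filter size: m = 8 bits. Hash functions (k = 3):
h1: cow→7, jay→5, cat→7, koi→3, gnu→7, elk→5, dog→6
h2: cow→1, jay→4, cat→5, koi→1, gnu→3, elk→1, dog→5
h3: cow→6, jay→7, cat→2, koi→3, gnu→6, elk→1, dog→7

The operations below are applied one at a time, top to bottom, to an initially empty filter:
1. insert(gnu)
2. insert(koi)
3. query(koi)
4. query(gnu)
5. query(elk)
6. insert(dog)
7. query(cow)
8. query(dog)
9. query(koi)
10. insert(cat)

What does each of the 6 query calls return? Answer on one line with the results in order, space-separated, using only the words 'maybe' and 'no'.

Start: bits=00000000
Op 1: insert gnu -> sets bits 3 6 7 -> bits=00010011
Op 2: insert koi -> sets bits 1 3 -> bits=01010011
Op 3: query koi -> checks bit1=1, bit3=1 (all 1) -> maybe
Op 4: query gnu -> checks bit3=1, bit6=1, bit7=1 (all 1) -> maybe
Op 5: query elk -> checks bit1=1, bit5=0 (has a 0) -> no
Op 6: insert dog -> sets bits 5 6 7 -> bits=01010111
Op 7: query cow -> checks bit1=1, bit6=1, bit7=1 (all 1) -> maybe
Op 8: query dog -> checks bit5=1, bit6=1, bit7=1 (all 1) -> maybe
Op 9: query koi -> checks bit1=1, bit3=1 (all 1) -> maybe
Op 10: insert cat -> sets bits 2 5 7 -> bits=01110111
Query results in order: maybe maybe no maybe maybe maybe

Answer: maybe maybe no maybe maybe maybe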